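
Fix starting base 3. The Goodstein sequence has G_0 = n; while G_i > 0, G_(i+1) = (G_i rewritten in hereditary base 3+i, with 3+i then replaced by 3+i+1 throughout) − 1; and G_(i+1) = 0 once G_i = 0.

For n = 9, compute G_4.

G_0 = 9. HB_3(9) = 3^2. Bump = 16. G_1 = 15.
G_1 = 15. HB_4(15) = 3·4 + 3. Bump = 18. G_2 = 17.
G_2 = 17. HB_5(17) = 3·5 + 2. Bump = 20. G_3 = 19.
G_3 = 19. HB_6(19) = 3·6 + 1. Bump = 22. G_4 = 21.
G_4 = 21. HB_7(21) = 3·7. Bump = 24. G_5 = 23.

21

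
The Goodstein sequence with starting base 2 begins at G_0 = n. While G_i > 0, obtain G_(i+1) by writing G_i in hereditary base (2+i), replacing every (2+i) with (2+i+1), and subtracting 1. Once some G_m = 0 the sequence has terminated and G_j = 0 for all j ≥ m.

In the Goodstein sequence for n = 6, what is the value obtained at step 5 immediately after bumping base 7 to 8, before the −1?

(0) 6|_2 = 2^2 + 2 ↦ 3^3 + 3|_3 = 30 ⇒ 29
(1) 29|_3 = 3^3 + 2 ↦ 4^4 + 2|_4 = 258 ⇒ 257
(2) 257|_4 = 4^4 + 1 ↦ 5^5 + 1|_5 = 3126 ⇒ 3125
(3) 3125|_5 = 5^5 ↦ 6^6|_6 = 46656 ⇒ 46655
(4) 46655|_6 = 5·6^5 + 5·6^4 + 5·6^3 + 5·6^2 + 5·6 + 5 ↦ 5·7^5 + 5·7^4 + 5·7^3 + 5·7^2 + 5·7 + 5|_7 = 98040 ⇒ 98039
(5) 98039|_7 = 5·7^5 + 5·7^4 + 5·7^3 + 5·7^2 + 5·7 + 4 ↦ 5·8^5 + 5·8^4 + 5·8^3 + 5·8^2 + 5·8 + 4|_8 = 187244 ⇒ 187243

187244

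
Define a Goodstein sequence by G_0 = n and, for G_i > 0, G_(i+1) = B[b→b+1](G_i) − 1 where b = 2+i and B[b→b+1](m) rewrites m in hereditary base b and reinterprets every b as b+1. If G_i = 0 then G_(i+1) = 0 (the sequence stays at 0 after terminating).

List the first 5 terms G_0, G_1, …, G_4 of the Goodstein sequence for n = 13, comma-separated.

13, 108, 1279, 16092, 280711

(0) 13|_2 = 2^(2 + 1) + 2^2 + 1 ↦ 3^(3 + 1) + 3^3 + 1|_3 = 109 ⇒ 108
(1) 108|_3 = 3^(3 + 1) + 3^3 ↦ 4^(4 + 1) + 4^4|_4 = 1280 ⇒ 1279
(2) 1279|_4 = 4^(4 + 1) + 3·4^3 + 3·4^2 + 3·4 + 3 ↦ 5^(5 + 1) + 3·5^3 + 3·5^2 + 3·5 + 3|_5 = 16093 ⇒ 16092
(3) 16092|_5 = 5^(5 + 1) + 3·5^3 + 3·5^2 + 3·5 + 2 ↦ 6^(6 + 1) + 3·6^3 + 3·6^2 + 3·6 + 2|_6 = 280712 ⇒ 280711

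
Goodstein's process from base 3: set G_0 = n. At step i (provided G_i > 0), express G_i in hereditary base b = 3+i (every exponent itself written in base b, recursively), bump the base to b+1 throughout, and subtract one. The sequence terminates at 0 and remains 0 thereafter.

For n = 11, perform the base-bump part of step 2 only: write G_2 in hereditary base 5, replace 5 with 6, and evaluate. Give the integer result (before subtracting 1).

36

base 3: 11 = 3^2 + 2; at 4: 4^2 + 2 = 18; next = 17
base 4: 17 = 4^2 + 1; at 5: 5^2 + 1 = 26; next = 25
base 5: 25 = 5^2; at 6: 6^2 = 36; next = 35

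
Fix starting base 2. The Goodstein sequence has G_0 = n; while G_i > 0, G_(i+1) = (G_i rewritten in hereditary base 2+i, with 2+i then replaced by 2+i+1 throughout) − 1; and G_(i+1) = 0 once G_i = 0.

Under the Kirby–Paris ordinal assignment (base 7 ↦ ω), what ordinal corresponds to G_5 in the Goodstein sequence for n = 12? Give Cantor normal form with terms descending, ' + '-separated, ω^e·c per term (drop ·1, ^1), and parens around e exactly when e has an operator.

[0] 12 ≡ 2^(2 + 1) + 2^2 (base 2). Lift 3: 108. −1: 107.
[1] 107 ≡ 3^(3 + 1) + 2·3^2 + 2·3 + 2 (base 3). Lift 4: 1066. −1: 1065.
[2] 1065 ≡ 4^(4 + 1) + 2·4^2 + 2·4 + 1 (base 4). Lift 5: 15686. −1: 15685.
[3] 15685 ≡ 5^(5 + 1) + 2·5^2 + 2·5 (base 5). Lift 6: 280020. −1: 280019.
[4] 280019 ≡ 6^(6 + 1) + 2·6^2 + 6 + 5 (base 6). Lift 7: 5764911. −1: 5764910.

ω^(ω + 1) + ω^2·2 + ω + 4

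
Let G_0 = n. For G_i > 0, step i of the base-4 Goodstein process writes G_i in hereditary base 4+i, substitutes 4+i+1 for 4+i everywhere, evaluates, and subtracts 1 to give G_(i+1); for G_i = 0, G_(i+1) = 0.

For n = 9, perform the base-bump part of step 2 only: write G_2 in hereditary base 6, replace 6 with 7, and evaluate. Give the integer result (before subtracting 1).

base 4: 9 = 2·4 + 1; at 5: 2·5 + 1 = 11; next = 10
base 5: 10 = 2·5; at 6: 2·6 = 12; next = 11

12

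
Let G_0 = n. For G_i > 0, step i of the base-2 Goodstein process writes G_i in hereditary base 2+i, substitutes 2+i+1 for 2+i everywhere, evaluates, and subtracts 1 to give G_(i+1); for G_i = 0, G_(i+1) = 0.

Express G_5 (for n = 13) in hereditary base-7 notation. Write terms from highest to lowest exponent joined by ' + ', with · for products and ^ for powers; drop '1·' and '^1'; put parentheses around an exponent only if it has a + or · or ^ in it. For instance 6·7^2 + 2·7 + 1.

[0] 13 ≡ 2^(2 + 1) + 2^2 + 1 (base 2). Lift 3: 109. −1: 108.
[1] 108 ≡ 3^(3 + 1) + 3^3 (base 3). Lift 4: 1280. −1: 1279.
[2] 1279 ≡ 4^(4 + 1) + 3·4^3 + 3·4^2 + 3·4 + 3 (base 4). Lift 5: 16093. −1: 16092.
[3] 16092 ≡ 5^(5 + 1) + 3·5^3 + 3·5^2 + 3·5 + 2 (base 5). Lift 6: 280712. −1: 280711.
[4] 280711 ≡ 6^(6 + 1) + 3·6^3 + 3·6^2 + 3·6 + 1 (base 6). Lift 7: 5765999. −1: 5765998.
[5] 5765998 ≡ 7^(7 + 1) + 3·7^3 + 3·7^2 + 3·7 (base 7). Lift 8: 134219480. −1: 134219479.

7^(7 + 1) + 3·7^3 + 3·7^2 + 3·7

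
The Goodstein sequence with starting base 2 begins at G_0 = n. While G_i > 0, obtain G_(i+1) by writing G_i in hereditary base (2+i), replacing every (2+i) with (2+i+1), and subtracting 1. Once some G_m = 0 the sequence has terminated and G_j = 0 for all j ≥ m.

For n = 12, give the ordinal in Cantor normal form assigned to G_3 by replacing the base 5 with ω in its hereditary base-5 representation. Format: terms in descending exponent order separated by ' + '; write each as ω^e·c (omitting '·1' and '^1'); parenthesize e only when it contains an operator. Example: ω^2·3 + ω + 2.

i=0: 12 = 2^(2 + 1) + 2^2 (b=2); 2→3: 3^(3 + 1) + 3^3 = 108; 108−1 = 107
i=1: 107 = 3^(3 + 1) + 2·3^2 + 2·3 + 2 (b=3); 3→4: 4^(4 + 1) + 2·4^2 + 2·4 + 2 = 1066; 1066−1 = 1065
i=2: 1065 = 4^(4 + 1) + 2·4^2 + 2·4 + 1 (b=4); 4→5: 5^(5 + 1) + 2·5^2 + 2·5 + 1 = 15686; 15686−1 = 15685

ω^(ω + 1) + ω^2·2 + ω·2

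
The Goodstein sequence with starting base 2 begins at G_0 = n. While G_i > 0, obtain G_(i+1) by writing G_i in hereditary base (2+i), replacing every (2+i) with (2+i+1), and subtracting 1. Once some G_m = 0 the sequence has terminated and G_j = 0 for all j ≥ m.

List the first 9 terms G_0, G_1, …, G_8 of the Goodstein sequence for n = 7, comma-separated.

7, 30, 259, 3127, 46657, 823543, 16777215, 37665879, 77777775

G_0=7  [base 2] 2^2 + 2 + 1  →[2↦3]→  3^3 + 3 + 1 = 31  −1 ⇒ G_1=30
G_1=30  [base 3] 3^3 + 3  →[3↦4]→  4^4 + 4 = 260  −1 ⇒ G_2=259
G_2=259  [base 4] 4^4 + 3  →[4↦5]→  5^5 + 3 = 3128  −1 ⇒ G_3=3127
G_3=3127  [base 5] 5^5 + 2  →[5↦6]→  6^6 + 2 = 46658  −1 ⇒ G_4=46657
G_4=46657  [base 6] 6^6 + 1  →[6↦7]→  7^7 + 1 = 823544  −1 ⇒ G_5=823543
G_5=823543  [base 7] 7^7  →[7↦8]→  8^8 = 16777216  −1 ⇒ G_6=16777215
G_6=16777215  [base 8] 7·8^7 + 7·8^6 + 7·8^5 + 7·8^4 + 7·8^3 + 7·8^2 + 7·8 + 7  →[8↦9]→  7·9^7 + 7·9^6 + 7·9^5 + 7·9^4 + 7·9^3 + 7·9^2 + 7·9 + 7 = 37665880  −1 ⇒ G_7=37665879
G_7=37665879  [base 9] 7·9^7 + 7·9^6 + 7·9^5 + 7·9^4 + 7·9^3 + 7·9^2 + 7·9 + 6  →[9↦10]→  7·10^7 + 7·10^6 + 7·10^5 + 7·10^4 + 7·10^3 + 7·10^2 + 7·10 + 6 = 77777776  −1 ⇒ G_8=77777775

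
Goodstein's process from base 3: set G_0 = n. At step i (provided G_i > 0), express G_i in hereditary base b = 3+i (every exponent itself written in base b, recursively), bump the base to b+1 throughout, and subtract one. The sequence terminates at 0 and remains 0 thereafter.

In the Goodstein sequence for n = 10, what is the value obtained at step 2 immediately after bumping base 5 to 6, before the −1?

28

step 0: 10 = 3^2 + 1; sub 4 for 3: 4^2 + 1; = 17; G_1 = 17−1 = 16
step 1: 16 = 4^2; sub 5 for 4: 5^2; = 25; G_2 = 25−1 = 24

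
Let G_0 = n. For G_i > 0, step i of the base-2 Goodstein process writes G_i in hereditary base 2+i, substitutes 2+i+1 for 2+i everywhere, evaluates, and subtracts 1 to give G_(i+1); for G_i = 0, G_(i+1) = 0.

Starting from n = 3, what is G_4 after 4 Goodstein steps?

3 —HB2→ 2 + 1 —bump→ 3 + 1 = 4 —(−1)→ 3
3 —HB3→ 3 —bump→ 4 = 4 —(−1)→ 3
3 —HB4→ 3 —bump→ 3 = 3 —(−1)→ 2
2 —HB5→ 2 —bump→ 2 = 2 —(−1)→ 1

1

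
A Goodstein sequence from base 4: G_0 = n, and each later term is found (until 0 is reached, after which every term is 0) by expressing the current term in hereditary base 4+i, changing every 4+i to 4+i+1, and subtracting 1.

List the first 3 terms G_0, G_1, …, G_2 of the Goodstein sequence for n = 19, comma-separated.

(0) 19|_4 = 4^2 + 3 ↦ 5^2 + 3|_5 = 28 ⇒ 27
(1) 27|_5 = 5^2 + 2 ↦ 6^2 + 2|_6 = 38 ⇒ 37

19, 27, 37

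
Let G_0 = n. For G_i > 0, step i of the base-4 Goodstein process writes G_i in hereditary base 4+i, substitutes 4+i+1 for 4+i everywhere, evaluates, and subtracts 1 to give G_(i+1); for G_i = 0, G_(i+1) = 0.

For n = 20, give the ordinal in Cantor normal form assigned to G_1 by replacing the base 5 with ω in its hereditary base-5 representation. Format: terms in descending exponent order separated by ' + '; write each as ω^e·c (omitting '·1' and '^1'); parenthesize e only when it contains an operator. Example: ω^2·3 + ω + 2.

i=0: 20 = 4^2 + 4 (b=4); 4→5: 5^2 + 5 = 30; 30−1 = 29
i=1: 29 = 5^2 + 4 (b=5); 5→6: 6^2 + 4 = 40; 40−1 = 39

ω^2 + 4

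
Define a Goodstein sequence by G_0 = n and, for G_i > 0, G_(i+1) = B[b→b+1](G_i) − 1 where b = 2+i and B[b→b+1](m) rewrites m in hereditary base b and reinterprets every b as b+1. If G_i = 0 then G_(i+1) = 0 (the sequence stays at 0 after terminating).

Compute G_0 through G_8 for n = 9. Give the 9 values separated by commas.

9, 81, 1023, 9842, 140743, 2471826, 50333399, 1162263921, 30000003325

9 —HB2→ 2^(2 + 1) + 1 —bump→ 3^(3 + 1) + 1 = 82 —(−1)→ 81
81 —HB3→ 3^(3 + 1) —bump→ 4^(4 + 1) = 1024 —(−1)→ 1023
1023 —HB4→ 3·4^4 + 3·4^3 + 3·4^2 + 3·4 + 3 —bump→ 3·5^5 + 3·5^3 + 3·5^2 + 3·5 + 3 = 9843 —(−1)→ 9842
9842 —HB5→ 3·5^5 + 3·5^3 + 3·5^2 + 3·5 + 2 —bump→ 3·6^6 + 3·6^3 + 3·6^2 + 3·6 + 2 = 140744 —(−1)→ 140743
140743 —HB6→ 3·6^6 + 3·6^3 + 3·6^2 + 3·6 + 1 —bump→ 3·7^7 + 3·7^3 + 3·7^2 + 3·7 + 1 = 2471827 —(−1)→ 2471826
2471826 —HB7→ 3·7^7 + 3·7^3 + 3·7^2 + 3·7 —bump→ 3·8^8 + 3·8^3 + 3·8^2 + 3·8 = 50333400 —(−1)→ 50333399
50333399 —HB8→ 3·8^8 + 3·8^3 + 3·8^2 + 2·8 + 7 —bump→ 3·9^9 + 3·9^3 + 3·9^2 + 2·9 + 7 = 1162263922 —(−1)→ 1162263921
1162263921 —HB9→ 3·9^9 + 3·9^3 + 3·9^2 + 2·9 + 6 —bump→ 3·10^10 + 3·10^3 + 3·10^2 + 2·10 + 6 = 30000003326 —(−1)→ 30000003325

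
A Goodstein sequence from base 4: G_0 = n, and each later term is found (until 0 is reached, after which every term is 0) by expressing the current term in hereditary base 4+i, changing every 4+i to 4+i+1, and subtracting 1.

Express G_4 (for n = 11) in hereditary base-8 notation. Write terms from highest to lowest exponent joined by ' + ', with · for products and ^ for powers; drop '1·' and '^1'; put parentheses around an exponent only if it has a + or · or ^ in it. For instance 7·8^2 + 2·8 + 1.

G_0=11  [base 4] 2·4 + 3  →[4↦5]→  2·5 + 3 = 13  −1 ⇒ G_1=12
G_1=12  [base 5] 2·5 + 2  →[5↦6]→  2·6 + 2 = 14  −1 ⇒ G_2=13
G_2=13  [base 6] 2·6 + 1  →[6↦7]→  2·7 + 1 = 15  −1 ⇒ G_3=14
G_3=14  [base 7] 2·7  →[7↦8]→  2·8 = 16  −1 ⇒ G_4=15
G_4=15  [base 8] 8 + 7  →[8↦9]→  9 + 7 = 16  −1 ⇒ G_5=15

8 + 7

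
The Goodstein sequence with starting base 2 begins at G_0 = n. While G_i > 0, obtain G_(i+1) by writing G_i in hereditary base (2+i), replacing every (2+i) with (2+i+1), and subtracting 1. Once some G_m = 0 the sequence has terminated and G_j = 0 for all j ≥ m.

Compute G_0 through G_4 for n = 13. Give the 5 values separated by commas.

G_0 = 13. HB_2(13) = 2^(2 + 1) + 2^2 + 1. Bump = 109. G_1 = 108.
G_1 = 108. HB_3(108) = 3^(3 + 1) + 3^3. Bump = 1280. G_2 = 1279.
G_2 = 1279. HB_4(1279) = 4^(4 + 1) + 3·4^3 + 3·4^2 + 3·4 + 3. Bump = 16093. G_3 = 16092.
G_3 = 16092. HB_5(16092) = 5^(5 + 1) + 3·5^3 + 3·5^2 + 3·5 + 2. Bump = 280712. G_4 = 280711.

13, 108, 1279, 16092, 280711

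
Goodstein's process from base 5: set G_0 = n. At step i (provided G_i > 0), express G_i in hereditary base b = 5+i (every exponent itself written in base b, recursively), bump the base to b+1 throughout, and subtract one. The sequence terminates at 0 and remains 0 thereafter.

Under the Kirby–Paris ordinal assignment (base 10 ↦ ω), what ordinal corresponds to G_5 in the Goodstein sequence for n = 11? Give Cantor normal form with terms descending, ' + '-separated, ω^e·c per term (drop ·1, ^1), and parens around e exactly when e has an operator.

ω + 3

(0) 11|_5 = 2·5 + 1 ↦ 2·6 + 1|_6 = 13 ⇒ 12
(1) 12|_6 = 2·6 ↦ 2·7|_7 = 14 ⇒ 13
(2) 13|_7 = 7 + 6 ↦ 8 + 6|_8 = 14 ⇒ 13
(3) 13|_8 = 8 + 5 ↦ 9 + 5|_9 = 14 ⇒ 13
(4) 13|_9 = 9 + 4 ↦ 10 + 4|_10 = 14 ⇒ 13
(5) 13|_10 = 10 + 3 ↦ 11 + 3|_11 = 14 ⇒ 13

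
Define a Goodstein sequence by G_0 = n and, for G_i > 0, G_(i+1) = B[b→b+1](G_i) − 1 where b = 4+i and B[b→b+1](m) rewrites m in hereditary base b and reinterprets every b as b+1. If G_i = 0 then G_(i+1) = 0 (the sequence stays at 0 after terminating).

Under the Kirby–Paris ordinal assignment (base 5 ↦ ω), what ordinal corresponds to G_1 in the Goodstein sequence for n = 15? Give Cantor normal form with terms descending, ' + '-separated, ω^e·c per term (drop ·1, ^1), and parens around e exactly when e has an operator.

ω·3 + 2

15 —HB4→ 3·4 + 3 —bump→ 3·5 + 3 = 18 —(−1)→ 17
17 —HB5→ 3·5 + 2 —bump→ 3·6 + 2 = 20 —(−1)→ 19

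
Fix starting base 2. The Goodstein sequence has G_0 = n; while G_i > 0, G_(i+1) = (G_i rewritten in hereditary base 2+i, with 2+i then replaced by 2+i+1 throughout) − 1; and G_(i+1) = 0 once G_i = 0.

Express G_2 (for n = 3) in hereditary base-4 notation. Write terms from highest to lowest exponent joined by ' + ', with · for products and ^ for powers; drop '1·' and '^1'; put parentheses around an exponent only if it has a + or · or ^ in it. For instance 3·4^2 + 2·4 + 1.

(0) 3|_2 = 2 + 1 ↦ 3 + 1|_3 = 4 ⇒ 3
(1) 3|_3 = 3 ↦ 4|_4 = 4 ⇒ 3

3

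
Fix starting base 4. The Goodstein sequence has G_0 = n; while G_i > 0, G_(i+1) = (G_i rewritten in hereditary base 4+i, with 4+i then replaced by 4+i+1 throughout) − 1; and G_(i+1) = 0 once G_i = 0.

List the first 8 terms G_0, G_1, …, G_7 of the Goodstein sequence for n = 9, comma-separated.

9, 10, 11, 11, 11, 11, 11, 11

[0] 9 ≡ 2·4 + 1 (base 4). Lift 5: 11. −1: 10.
[1] 10 ≡ 2·5 (base 5). Lift 6: 12. −1: 11.
[2] 11 ≡ 6 + 5 (base 6). Lift 7: 12. −1: 11.
[3] 11 ≡ 7 + 4 (base 7). Lift 8: 12. −1: 11.
[4] 11 ≡ 8 + 3 (base 8). Lift 9: 12. −1: 11.
[5] 11 ≡ 9 + 2 (base 9). Lift 10: 12. −1: 11.
[6] 11 ≡ 10 + 1 (base 10). Lift 11: 12. −1: 11.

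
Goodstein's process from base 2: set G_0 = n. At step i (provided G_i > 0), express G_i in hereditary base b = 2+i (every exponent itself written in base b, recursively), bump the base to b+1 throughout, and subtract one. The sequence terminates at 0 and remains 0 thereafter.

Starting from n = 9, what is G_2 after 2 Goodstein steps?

G_0=9  [base 2] 2^(2 + 1) + 1  →[2↦3]→  3^(3 + 1) + 1 = 82  −1 ⇒ G_1=81
G_1=81  [base 3] 3^(3 + 1)  →[3↦4]→  4^(4 + 1) = 1024  −1 ⇒ G_2=1023
G_2=1023  [base 4] 3·4^4 + 3·4^3 + 3·4^2 + 3·4 + 3  →[4↦5]→  3·5^5 + 3·5^3 + 3·5^2 + 3·5 + 3 = 9843  −1 ⇒ G_3=9842

1023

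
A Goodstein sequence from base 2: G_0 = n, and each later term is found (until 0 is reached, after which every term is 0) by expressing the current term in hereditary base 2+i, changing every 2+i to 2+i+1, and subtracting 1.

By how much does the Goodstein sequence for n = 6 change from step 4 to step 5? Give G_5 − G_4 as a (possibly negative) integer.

[0] 6 ≡ 2^2 + 2 (base 2). Lift 3: 30. −1: 29.
[1] 29 ≡ 3^3 + 2 (base 3). Lift 4: 258. −1: 257.
[2] 257 ≡ 4^4 + 1 (base 4). Lift 5: 3126. −1: 3125.
[3] 3125 ≡ 5^5 (base 5). Lift 6: 46656. −1: 46655.
[4] 46655 ≡ 5·6^5 + 5·6^4 + 5·6^3 + 5·6^2 + 5·6 + 5 (base 6). Lift 7: 98040. −1: 98039.

51384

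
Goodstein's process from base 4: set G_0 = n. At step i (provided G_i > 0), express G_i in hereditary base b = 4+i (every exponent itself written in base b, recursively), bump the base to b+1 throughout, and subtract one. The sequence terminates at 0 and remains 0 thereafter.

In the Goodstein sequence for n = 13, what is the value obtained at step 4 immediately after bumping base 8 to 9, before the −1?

13 —HB4→ 3·4 + 1 —bump→ 3·5 + 1 = 16 —(−1)→ 15
15 —HB5→ 3·5 —bump→ 3·6 = 18 —(−1)→ 17
17 —HB6→ 2·6 + 5 —bump→ 2·7 + 5 = 19 —(−1)→ 18
18 —HB7→ 2·7 + 4 —bump→ 2·8 + 4 = 20 —(−1)→ 19

21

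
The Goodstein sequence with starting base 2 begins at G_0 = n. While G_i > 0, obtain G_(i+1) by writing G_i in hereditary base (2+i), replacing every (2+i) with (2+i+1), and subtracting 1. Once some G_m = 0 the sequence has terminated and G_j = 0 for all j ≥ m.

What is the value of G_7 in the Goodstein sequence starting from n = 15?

15 —HB2→ 2^(2 + 1) + 2^2 + 2 + 1 —bump→ 3^(3 + 1) + 3^3 + 3 + 1 = 112 —(−1)→ 111
111 —HB3→ 3^(3 + 1) + 3^3 + 3 —bump→ 4^(4 + 1) + 4^4 + 4 = 1284 —(−1)→ 1283
1283 —HB4→ 4^(4 + 1) + 4^4 + 3 —bump→ 5^(5 + 1) + 5^5 + 3 = 18753 —(−1)→ 18752
18752 —HB5→ 5^(5 + 1) + 5^5 + 2 —bump→ 6^(6 + 1) + 6^6 + 2 = 326594 —(−1)→ 326593
326593 —HB6→ 6^(6 + 1) + 6^6 + 1 —bump→ 7^(7 + 1) + 7^7 + 1 = 6588345 —(−1)→ 6588344
6588344 —HB7→ 7^(7 + 1) + 7^7 —bump→ 8^(8 + 1) + 8^8 = 150994944 —(−1)→ 150994943
150994943 —HB8→ 8^(8 + 1) + 7·8^7 + 7·8^6 + 7·8^5 + 7·8^4 + 7·8^3 + 7·8^2 + 7·8 + 7 —bump→ 9^(9 + 1) + 7·9^7 + 7·9^6 + 7·9^5 + 7·9^4 + 7·9^3 + 7·9^2 + 7·9 + 7 = 3524450281 —(−1)→ 3524450280

3524450280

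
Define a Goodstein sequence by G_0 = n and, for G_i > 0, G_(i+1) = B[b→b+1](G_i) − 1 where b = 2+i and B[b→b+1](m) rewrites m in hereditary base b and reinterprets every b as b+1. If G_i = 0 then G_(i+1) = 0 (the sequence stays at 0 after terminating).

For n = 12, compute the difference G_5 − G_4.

5484891

base 2: 12 = 2^(2 + 1) + 2^2; at 3: 3^(3 + 1) + 3^3 = 108; next = 107
base 3: 107 = 3^(3 + 1) + 2·3^2 + 2·3 + 2; at 4: 4^(4 + 1) + 2·4^2 + 2·4 + 2 = 1066; next = 1065
base 4: 1065 = 4^(4 + 1) + 2·4^2 + 2·4 + 1; at 5: 5^(5 + 1) + 2·5^2 + 2·5 + 1 = 15686; next = 15685
base 5: 15685 = 5^(5 + 1) + 2·5^2 + 2·5; at 6: 6^(6 + 1) + 2·6^2 + 2·6 = 280020; next = 280019
base 6: 280019 = 6^(6 + 1) + 2·6^2 + 6 + 5; at 7: 7^(7 + 1) + 2·7^2 + 7 + 5 = 5764911; next = 5764910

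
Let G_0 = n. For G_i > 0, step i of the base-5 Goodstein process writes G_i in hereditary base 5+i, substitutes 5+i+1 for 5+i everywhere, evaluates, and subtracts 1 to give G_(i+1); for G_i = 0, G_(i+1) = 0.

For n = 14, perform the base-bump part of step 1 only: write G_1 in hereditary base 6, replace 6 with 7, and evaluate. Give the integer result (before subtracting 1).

[0] 14 ≡ 2·5 + 4 (base 5). Lift 6: 16. −1: 15.
[1] 15 ≡ 2·6 + 3 (base 6). Lift 7: 17. −1: 16.

17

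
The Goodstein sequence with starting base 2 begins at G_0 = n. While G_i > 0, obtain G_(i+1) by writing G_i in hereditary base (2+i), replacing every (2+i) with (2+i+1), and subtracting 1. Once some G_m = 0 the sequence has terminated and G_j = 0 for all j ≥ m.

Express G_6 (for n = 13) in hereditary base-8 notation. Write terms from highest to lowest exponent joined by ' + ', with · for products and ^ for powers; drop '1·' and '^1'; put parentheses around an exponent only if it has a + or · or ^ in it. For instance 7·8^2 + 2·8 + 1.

i=0: 13 = 2^(2 + 1) + 2^2 + 1 (b=2); 2→3: 3^(3 + 1) + 3^3 + 1 = 109; 109−1 = 108
i=1: 108 = 3^(3 + 1) + 3^3 (b=3); 3→4: 4^(4 + 1) + 4^4 = 1280; 1280−1 = 1279
i=2: 1279 = 4^(4 + 1) + 3·4^3 + 3·4^2 + 3·4 + 3 (b=4); 4→5: 5^(5 + 1) + 3·5^3 + 3·5^2 + 3·5 + 3 = 16093; 16093−1 = 16092
i=3: 16092 = 5^(5 + 1) + 3·5^3 + 3·5^2 + 3·5 + 2 (b=5); 5→6: 6^(6 + 1) + 3·6^3 + 3·6^2 + 3·6 + 2 = 280712; 280712−1 = 280711
i=4: 280711 = 6^(6 + 1) + 3·6^3 + 3·6^2 + 3·6 + 1 (b=6); 6→7: 7^(7 + 1) + 3·7^3 + 3·7^2 + 3·7 + 1 = 5765999; 5765999−1 = 5765998
i=5: 5765998 = 7^(7 + 1) + 3·7^3 + 3·7^2 + 3·7 (b=7); 7→8: 8^(8 + 1) + 3·8^3 + 3·8^2 + 3·8 = 134219480; 134219480−1 = 134219479

8^(8 + 1) + 3·8^3 + 3·8^2 + 2·8 + 7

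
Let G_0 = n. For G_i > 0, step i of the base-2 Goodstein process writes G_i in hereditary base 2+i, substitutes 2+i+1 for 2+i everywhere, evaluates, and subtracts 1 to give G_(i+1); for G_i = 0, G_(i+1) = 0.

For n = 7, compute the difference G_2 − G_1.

229

step 0: 7 = 2^2 + 2 + 1; sub 3 for 2: 3^3 + 3 + 1; = 31; G_1 = 31−1 = 30
step 1: 30 = 3^3 + 3; sub 4 for 3: 4^4 + 4; = 260; G_2 = 260−1 = 259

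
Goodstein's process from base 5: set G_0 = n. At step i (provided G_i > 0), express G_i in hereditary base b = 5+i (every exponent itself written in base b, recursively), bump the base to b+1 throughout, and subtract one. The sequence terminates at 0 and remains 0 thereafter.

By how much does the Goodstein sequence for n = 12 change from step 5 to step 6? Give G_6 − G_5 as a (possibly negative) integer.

0

base 5: 12 = 2·5 + 2; at 6: 2·6 + 2 = 14; next = 13
base 6: 13 = 2·6 + 1; at 7: 2·7 + 1 = 15; next = 14
base 7: 14 = 2·7; at 8: 2·8 = 16; next = 15
base 8: 15 = 8 + 7; at 9: 9 + 7 = 16; next = 15
base 9: 15 = 9 + 6; at 10: 10 + 6 = 16; next = 15
base 10: 15 = 10 + 5; at 11: 11 + 5 = 16; next = 15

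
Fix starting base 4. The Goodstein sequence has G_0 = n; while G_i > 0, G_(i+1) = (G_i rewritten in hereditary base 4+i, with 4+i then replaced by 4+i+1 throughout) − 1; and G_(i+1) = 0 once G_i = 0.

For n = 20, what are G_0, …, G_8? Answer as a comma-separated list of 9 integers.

G_0 = 20. HB_4(20) = 4^2 + 4. Bump = 30. G_1 = 29.
G_1 = 29. HB_5(29) = 5^2 + 4. Bump = 40. G_2 = 39.
G_2 = 39. HB_6(39) = 6^2 + 3. Bump = 52. G_3 = 51.
G_3 = 51. HB_7(51) = 7^2 + 2. Bump = 66. G_4 = 65.
G_4 = 65. HB_8(65) = 8^2 + 1. Bump = 82. G_5 = 81.
G_5 = 81. HB_9(81) = 9^2. Bump = 100. G_6 = 99.
G_6 = 99. HB_10(99) = 9·10 + 9. Bump = 108. G_7 = 107.
G_7 = 107. HB_11(107) = 9·11 + 8. Bump = 116. G_8 = 115.

20, 29, 39, 51, 65, 81, 99, 107, 115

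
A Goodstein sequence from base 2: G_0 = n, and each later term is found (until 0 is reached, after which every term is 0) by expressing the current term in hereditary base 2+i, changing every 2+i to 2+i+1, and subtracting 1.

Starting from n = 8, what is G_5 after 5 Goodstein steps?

G_0=8  [base 2] 2^(2 + 1)  →[2↦3]→  3^(3 + 1) = 81  −1 ⇒ G_1=80
G_1=80  [base 3] 2·3^3 + 2·3^2 + 2·3 + 2  →[3↦4]→  2·4^4 + 2·4^2 + 2·4 + 2 = 554  −1 ⇒ G_2=553
G_2=553  [base 4] 2·4^4 + 2·4^2 + 2·4 + 1  →[4↦5]→  2·5^5 + 2·5^2 + 2·5 + 1 = 6311  −1 ⇒ G_3=6310
G_3=6310  [base 5] 2·5^5 + 2·5^2 + 2·5  →[5↦6]→  2·6^6 + 2·6^2 + 2·6 = 93396  −1 ⇒ G_4=93395
G_4=93395  [base 6] 2·6^6 + 2·6^2 + 6 + 5  →[6↦7]→  2·7^7 + 2·7^2 + 7 + 5 = 1647196  −1 ⇒ G_5=1647195
G_5=1647195  [base 7] 2·7^7 + 2·7^2 + 7 + 4  →[7↦8]→  2·8^8 + 2·8^2 + 8 + 4 = 33554572  −1 ⇒ G_6=33554571

1647195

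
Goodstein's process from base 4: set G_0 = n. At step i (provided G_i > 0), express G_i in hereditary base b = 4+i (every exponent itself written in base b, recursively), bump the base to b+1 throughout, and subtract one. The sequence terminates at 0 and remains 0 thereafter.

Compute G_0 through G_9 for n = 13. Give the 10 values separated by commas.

13, 15, 17, 18, 19, 20, 21, 22, 23, 23

step 0: 13 = 3·4 + 1; sub 5 for 4: 3·5 + 1; = 16; G_1 = 16−1 = 15
step 1: 15 = 3·5; sub 6 for 5: 3·6; = 18; G_2 = 18−1 = 17
step 2: 17 = 2·6 + 5; sub 7 for 6: 2·7 + 5; = 19; G_3 = 19−1 = 18
step 3: 18 = 2·7 + 4; sub 8 for 7: 2·8 + 4; = 20; G_4 = 20−1 = 19
step 4: 19 = 2·8 + 3; sub 9 for 8: 2·9 + 3; = 21; G_5 = 21−1 = 20
step 5: 20 = 2·9 + 2; sub 10 for 9: 2·10 + 2; = 22; G_6 = 22−1 = 21
step 6: 21 = 2·10 + 1; sub 11 for 10: 2·11 + 1; = 23; G_7 = 23−1 = 22
step 7: 22 = 2·11; sub 12 for 11: 2·12; = 24; G_8 = 24−1 = 23
step 8: 23 = 12 + 11; sub 13 for 12: 13 + 11; = 24; G_9 = 24−1 = 23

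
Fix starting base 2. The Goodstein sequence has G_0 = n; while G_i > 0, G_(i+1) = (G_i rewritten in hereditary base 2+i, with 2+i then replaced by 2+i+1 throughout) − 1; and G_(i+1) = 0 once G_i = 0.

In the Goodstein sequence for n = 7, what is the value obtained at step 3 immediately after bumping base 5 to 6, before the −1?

46658

[0] 7 ≡ 2^2 + 2 + 1 (base 2). Lift 3: 31. −1: 30.
[1] 30 ≡ 3^3 + 3 (base 3). Lift 4: 260. −1: 259.
[2] 259 ≡ 4^4 + 3 (base 4). Lift 5: 3128. −1: 3127.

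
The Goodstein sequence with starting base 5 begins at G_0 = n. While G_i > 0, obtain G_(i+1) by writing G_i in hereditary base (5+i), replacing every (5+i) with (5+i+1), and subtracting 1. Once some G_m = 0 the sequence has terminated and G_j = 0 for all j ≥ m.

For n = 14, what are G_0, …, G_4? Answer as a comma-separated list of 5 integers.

14, 15, 16, 17, 18

G_0=14  [base 5] 2·5 + 4  →[5↦6]→  2·6 + 4 = 16  −1 ⇒ G_1=15
G_1=15  [base 6] 2·6 + 3  →[6↦7]→  2·7 + 3 = 17  −1 ⇒ G_2=16
G_2=16  [base 7] 2·7 + 2  →[7↦8]→  2·8 + 2 = 18  −1 ⇒ G_3=17
G_3=17  [base 8] 2·8 + 1  →[8↦9]→  2·9 + 1 = 19  −1 ⇒ G_4=18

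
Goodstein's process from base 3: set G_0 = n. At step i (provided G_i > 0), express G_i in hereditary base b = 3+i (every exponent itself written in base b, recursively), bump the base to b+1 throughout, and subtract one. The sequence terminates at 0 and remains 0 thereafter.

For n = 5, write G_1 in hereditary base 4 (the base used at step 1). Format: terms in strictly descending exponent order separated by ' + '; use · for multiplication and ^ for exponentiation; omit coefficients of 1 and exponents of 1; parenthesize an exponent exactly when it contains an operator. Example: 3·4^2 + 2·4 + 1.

4 + 1

i=0: 5 = 3 + 2 (b=3); 3→4: 4 + 2 = 6; 6−1 = 5
i=1: 5 = 4 + 1 (b=4); 4→5: 5 + 1 = 6; 6−1 = 5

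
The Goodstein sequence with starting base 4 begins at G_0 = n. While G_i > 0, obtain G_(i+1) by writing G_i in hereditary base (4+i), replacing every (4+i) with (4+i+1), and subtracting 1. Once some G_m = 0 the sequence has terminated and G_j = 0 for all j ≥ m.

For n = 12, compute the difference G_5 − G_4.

G_0 = 12. HB_4(12) = 3·4. Bump = 15. G_1 = 14.
G_1 = 14. HB_5(14) = 2·5 + 4. Bump = 16. G_2 = 15.
G_2 = 15. HB_6(15) = 2·6 + 3. Bump = 17. G_3 = 16.
G_3 = 16. HB_7(16) = 2·7 + 2. Bump = 18. G_4 = 17.
G_4 = 17. HB_8(17) = 2·8 + 1. Bump = 19. G_5 = 18.

1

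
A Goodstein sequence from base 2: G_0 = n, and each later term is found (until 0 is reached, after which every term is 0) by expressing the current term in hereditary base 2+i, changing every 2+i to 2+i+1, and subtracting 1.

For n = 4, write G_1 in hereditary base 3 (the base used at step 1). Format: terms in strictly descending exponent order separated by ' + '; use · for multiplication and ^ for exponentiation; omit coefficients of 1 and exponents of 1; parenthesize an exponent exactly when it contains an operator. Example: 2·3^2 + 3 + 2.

G_0 = 4. HB_2(4) = 2^2. Bump = 27. G_1 = 26.
G_1 = 26. HB_3(26) = 2·3^2 + 2·3 + 2. Bump = 42. G_2 = 41.

2·3^2 + 2·3 + 2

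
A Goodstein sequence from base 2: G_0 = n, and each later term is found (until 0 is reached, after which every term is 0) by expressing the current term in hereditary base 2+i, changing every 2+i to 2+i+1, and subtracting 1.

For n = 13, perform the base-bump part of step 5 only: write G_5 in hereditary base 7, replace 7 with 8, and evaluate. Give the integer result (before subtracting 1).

134219480

13 —HB2→ 2^(2 + 1) + 2^2 + 1 —bump→ 3^(3 + 1) + 3^3 + 1 = 109 —(−1)→ 108
108 —HB3→ 3^(3 + 1) + 3^3 —bump→ 4^(4 + 1) + 4^4 = 1280 —(−1)→ 1279
1279 —HB4→ 4^(4 + 1) + 3·4^3 + 3·4^2 + 3·4 + 3 —bump→ 5^(5 + 1) + 3·5^3 + 3·5^2 + 3·5 + 3 = 16093 —(−1)→ 16092
16092 —HB5→ 5^(5 + 1) + 3·5^3 + 3·5^2 + 3·5 + 2 —bump→ 6^(6 + 1) + 3·6^3 + 3·6^2 + 3·6 + 2 = 280712 —(−1)→ 280711
280711 —HB6→ 6^(6 + 1) + 3·6^3 + 3·6^2 + 3·6 + 1 —bump→ 7^(7 + 1) + 3·7^3 + 3·7^2 + 3·7 + 1 = 5765999 —(−1)→ 5765998
5765998 —HB7→ 7^(7 + 1) + 3·7^3 + 3·7^2 + 3·7 —bump→ 8^(8 + 1) + 3·8^3 + 3·8^2 + 3·8 = 134219480 —(−1)→ 134219479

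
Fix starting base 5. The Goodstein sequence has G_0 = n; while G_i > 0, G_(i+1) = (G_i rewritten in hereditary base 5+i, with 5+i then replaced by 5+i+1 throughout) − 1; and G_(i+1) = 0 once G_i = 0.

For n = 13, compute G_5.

(0) 13|_5 = 2·5 + 3 ↦ 2·6 + 3|_6 = 15 ⇒ 14
(1) 14|_6 = 2·6 + 2 ↦ 2·7 + 2|_7 = 16 ⇒ 15
(2) 15|_7 = 2·7 + 1 ↦ 2·8 + 1|_8 = 17 ⇒ 16
(3) 16|_8 = 2·8 ↦ 2·9|_9 = 18 ⇒ 17
(4) 17|_9 = 9 + 8 ↦ 10 + 8|_10 = 18 ⇒ 17

17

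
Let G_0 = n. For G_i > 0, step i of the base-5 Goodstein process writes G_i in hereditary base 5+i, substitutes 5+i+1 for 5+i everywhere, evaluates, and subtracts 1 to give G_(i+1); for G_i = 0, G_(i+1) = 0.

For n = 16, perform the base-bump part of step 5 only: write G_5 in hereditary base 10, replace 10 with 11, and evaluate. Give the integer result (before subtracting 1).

25

base 5: 16 = 3·5 + 1; at 6: 3·6 + 1 = 19; next = 18
base 6: 18 = 3·6; at 7: 3·7 = 21; next = 20
base 7: 20 = 2·7 + 6; at 8: 2·8 + 6 = 22; next = 21
base 8: 21 = 2·8 + 5; at 9: 2·9 + 5 = 23; next = 22
base 9: 22 = 2·9 + 4; at 10: 2·10 + 4 = 24; next = 23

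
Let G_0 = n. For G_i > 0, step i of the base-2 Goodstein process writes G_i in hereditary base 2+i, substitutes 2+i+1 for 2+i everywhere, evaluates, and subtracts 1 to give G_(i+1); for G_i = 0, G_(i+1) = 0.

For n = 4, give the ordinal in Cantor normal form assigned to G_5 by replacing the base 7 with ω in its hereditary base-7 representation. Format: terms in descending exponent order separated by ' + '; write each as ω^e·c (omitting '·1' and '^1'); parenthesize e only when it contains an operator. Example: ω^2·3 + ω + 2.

(0) 4|_2 = 2^2 ↦ 3^3|_3 = 27 ⇒ 26
(1) 26|_3 = 2·3^2 + 2·3 + 2 ↦ 2·4^2 + 2·4 + 2|_4 = 42 ⇒ 41
(2) 41|_4 = 2·4^2 + 2·4 + 1 ↦ 2·5^2 + 2·5 + 1|_5 = 61 ⇒ 60
(3) 60|_5 = 2·5^2 + 2·5 ↦ 2·6^2 + 2·6|_6 = 84 ⇒ 83
(4) 83|_6 = 2·6^2 + 6 + 5 ↦ 2·7^2 + 7 + 5|_7 = 110 ⇒ 109
(5) 109|_7 = 2·7^2 + 7 + 4 ↦ 2·8^2 + 8 + 4|_8 = 140 ⇒ 139

ω^2·2 + ω + 4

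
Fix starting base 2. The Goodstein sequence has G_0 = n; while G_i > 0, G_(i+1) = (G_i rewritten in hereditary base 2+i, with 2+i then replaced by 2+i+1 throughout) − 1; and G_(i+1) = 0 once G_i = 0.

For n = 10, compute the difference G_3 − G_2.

step 0: 10 = 2^(2 + 1) + 2; sub 3 for 2: 3^(3 + 1) + 3; = 84; G_1 = 84−1 = 83
step 1: 83 = 3^(3 + 1) + 2; sub 4 for 3: 4^(4 + 1) + 2; = 1026; G_2 = 1026−1 = 1025
step 2: 1025 = 4^(4 + 1) + 1; sub 5 for 4: 5^(5 + 1) + 1; = 15626; G_3 = 15626−1 = 15625

14600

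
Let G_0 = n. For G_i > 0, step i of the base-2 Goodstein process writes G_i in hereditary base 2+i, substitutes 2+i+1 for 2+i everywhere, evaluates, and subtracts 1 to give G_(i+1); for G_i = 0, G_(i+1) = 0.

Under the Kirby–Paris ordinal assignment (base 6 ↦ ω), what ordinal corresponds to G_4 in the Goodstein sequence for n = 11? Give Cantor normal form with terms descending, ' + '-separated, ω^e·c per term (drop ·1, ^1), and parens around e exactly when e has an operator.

[0] 11 ≡ 2^(2 + 1) + 2 + 1 (base 2). Lift 3: 85. −1: 84.
[1] 84 ≡ 3^(3 + 1) + 3 (base 3). Lift 4: 1028. −1: 1027.
[2] 1027 ≡ 4^(4 + 1) + 3 (base 4). Lift 5: 15628. −1: 15627.
[3] 15627 ≡ 5^(5 + 1) + 2 (base 5). Lift 6: 279938. −1: 279937.
[4] 279937 ≡ 6^(6 + 1) + 1 (base 6). Lift 7: 5764802. −1: 5764801.

ω^(ω + 1) + 1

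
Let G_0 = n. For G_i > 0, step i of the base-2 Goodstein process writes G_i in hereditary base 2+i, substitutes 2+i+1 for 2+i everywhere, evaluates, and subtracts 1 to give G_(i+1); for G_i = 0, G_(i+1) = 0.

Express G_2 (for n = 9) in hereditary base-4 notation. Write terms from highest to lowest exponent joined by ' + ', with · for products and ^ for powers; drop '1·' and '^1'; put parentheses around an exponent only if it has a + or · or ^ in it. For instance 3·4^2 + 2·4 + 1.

3·4^4 + 3·4^3 + 3·4^2 + 3·4 + 3

G_0=9  [base 2] 2^(2 + 1) + 1  →[2↦3]→  3^(3 + 1) + 1 = 82  −1 ⇒ G_1=81
G_1=81  [base 3] 3^(3 + 1)  →[3↦4]→  4^(4 + 1) = 1024  −1 ⇒ G_2=1023
G_2=1023  [base 4] 3·4^4 + 3·4^3 + 3·4^2 + 3·4 + 3  →[4↦5]→  3·5^5 + 3·5^3 + 3·5^2 + 3·5 + 3 = 9843  −1 ⇒ G_3=9842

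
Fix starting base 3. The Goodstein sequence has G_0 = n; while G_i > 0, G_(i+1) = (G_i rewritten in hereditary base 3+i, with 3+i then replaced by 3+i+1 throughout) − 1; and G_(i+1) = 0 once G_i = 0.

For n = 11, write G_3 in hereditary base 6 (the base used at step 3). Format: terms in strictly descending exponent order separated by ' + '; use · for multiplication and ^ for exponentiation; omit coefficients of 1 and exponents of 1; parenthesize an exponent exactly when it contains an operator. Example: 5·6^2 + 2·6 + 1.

5·6 + 5

i=0: 11 = 3^2 + 2 (b=3); 3→4: 4^2 + 2 = 18; 18−1 = 17
i=1: 17 = 4^2 + 1 (b=4); 4→5: 5^2 + 1 = 26; 26−1 = 25
i=2: 25 = 5^2 (b=5); 5→6: 6^2 = 36; 36−1 = 35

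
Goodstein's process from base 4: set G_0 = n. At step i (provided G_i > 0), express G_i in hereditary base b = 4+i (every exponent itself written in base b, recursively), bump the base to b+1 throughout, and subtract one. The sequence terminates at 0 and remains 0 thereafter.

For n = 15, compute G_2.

19

base 4: 15 = 3·4 + 3; at 5: 3·5 + 3 = 18; next = 17
base 5: 17 = 3·5 + 2; at 6: 3·6 + 2 = 20; next = 19
base 6: 19 = 3·6 + 1; at 7: 3·7 + 1 = 22; next = 21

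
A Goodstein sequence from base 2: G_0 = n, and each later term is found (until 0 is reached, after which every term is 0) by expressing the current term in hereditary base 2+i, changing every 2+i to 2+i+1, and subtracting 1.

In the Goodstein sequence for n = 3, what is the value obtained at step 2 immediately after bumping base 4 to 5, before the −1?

step 0: 3 = 2 + 1; sub 3 for 2: 3 + 1; = 4; G_1 = 4−1 = 3
step 1: 3 = 3; sub 4 for 3: 4; = 4; G_2 = 4−1 = 3
step 2: 3 = 3; sub 5 for 4: 3; = 3; G_3 = 3−1 = 2

3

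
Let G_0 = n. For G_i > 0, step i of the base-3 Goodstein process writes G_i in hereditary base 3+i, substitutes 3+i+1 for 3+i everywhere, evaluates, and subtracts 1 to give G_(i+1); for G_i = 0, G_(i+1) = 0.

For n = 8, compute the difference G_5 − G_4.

0

8 —HB3→ 2·3 + 2 —bump→ 2·4 + 2 = 10 —(−1)→ 9
9 —HB4→ 2·4 + 1 —bump→ 2·5 + 1 = 11 —(−1)→ 10
10 —HB5→ 2·5 —bump→ 2·6 = 12 —(−1)→ 11
11 —HB6→ 6 + 5 —bump→ 7 + 5 = 12 —(−1)→ 11
11 —HB7→ 7 + 4 —bump→ 8 + 4 = 12 —(−1)→ 11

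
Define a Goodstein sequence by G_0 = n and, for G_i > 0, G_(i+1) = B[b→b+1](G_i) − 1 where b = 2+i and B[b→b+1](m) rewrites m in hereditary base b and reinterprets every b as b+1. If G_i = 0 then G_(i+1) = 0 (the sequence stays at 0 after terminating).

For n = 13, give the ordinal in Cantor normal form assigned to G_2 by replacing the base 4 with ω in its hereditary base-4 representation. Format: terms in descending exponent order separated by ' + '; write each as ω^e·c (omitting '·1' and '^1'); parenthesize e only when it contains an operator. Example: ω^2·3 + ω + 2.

ω^(ω + 1) + ω^3·3 + ω^2·3 + ω·3 + 3

i=0: 13 = 2^(2 + 1) + 2^2 + 1 (b=2); 2→3: 3^(3 + 1) + 3^3 + 1 = 109; 109−1 = 108
i=1: 108 = 3^(3 + 1) + 3^3 (b=3); 3→4: 4^(4 + 1) + 4^4 = 1280; 1280−1 = 1279
i=2: 1279 = 4^(4 + 1) + 3·4^3 + 3·4^2 + 3·4 + 3 (b=4); 4→5: 5^(5 + 1) + 3·5^3 + 3·5^2 + 3·5 + 3 = 16093; 16093−1 = 16092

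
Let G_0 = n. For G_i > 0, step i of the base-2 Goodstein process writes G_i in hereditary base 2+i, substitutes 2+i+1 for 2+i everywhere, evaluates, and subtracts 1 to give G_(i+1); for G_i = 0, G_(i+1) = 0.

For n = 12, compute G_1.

12 —HB2→ 2^(2 + 1) + 2^2 —bump→ 3^(3 + 1) + 3^3 = 108 —(−1)→ 107
107 —HB3→ 3^(3 + 1) + 2·3^2 + 2·3 + 2 —bump→ 4^(4 + 1) + 2·4^2 + 2·4 + 2 = 1066 —(−1)→ 1065

107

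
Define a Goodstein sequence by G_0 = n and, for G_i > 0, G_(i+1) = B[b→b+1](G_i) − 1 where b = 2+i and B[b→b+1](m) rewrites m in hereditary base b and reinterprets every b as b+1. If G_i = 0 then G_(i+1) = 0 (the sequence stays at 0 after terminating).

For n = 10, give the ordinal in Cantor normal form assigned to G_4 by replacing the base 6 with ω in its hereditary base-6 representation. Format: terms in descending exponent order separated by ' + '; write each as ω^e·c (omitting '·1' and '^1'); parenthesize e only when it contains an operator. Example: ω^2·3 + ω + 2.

ω^ω·5 + ω^5·5 + ω^4·5 + ω^3·5 + ω^2·5 + ω·5 + 5

G_0 = 10. HB_2(10) = 2^(2 + 1) + 2. Bump = 84. G_1 = 83.
G_1 = 83. HB_3(83) = 3^(3 + 1) + 2. Bump = 1026. G_2 = 1025.
G_2 = 1025. HB_4(1025) = 4^(4 + 1) + 1. Bump = 15626. G_3 = 15625.
G_3 = 15625. HB_5(15625) = 5^(5 + 1). Bump = 279936. G_4 = 279935.
G_4 = 279935. HB_6(279935) = 5·6^6 + 5·6^5 + 5·6^4 + 5·6^3 + 5·6^2 + 5·6 + 5. Bump = 4215755. G_5 = 4215754.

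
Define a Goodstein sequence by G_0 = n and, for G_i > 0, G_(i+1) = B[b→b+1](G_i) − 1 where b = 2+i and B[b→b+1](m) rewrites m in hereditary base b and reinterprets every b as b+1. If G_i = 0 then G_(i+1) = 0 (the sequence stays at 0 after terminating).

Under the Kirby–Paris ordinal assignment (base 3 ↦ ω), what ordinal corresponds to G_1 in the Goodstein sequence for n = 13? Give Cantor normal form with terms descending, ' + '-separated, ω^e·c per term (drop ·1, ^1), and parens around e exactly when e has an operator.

ω^(ω + 1) + ω^ω

(0) 13|_2 = 2^(2 + 1) + 2^2 + 1 ↦ 3^(3 + 1) + 3^3 + 1|_3 = 109 ⇒ 108
(1) 108|_3 = 3^(3 + 1) + 3^3 ↦ 4^(4 + 1) + 4^4|_4 = 1280 ⇒ 1279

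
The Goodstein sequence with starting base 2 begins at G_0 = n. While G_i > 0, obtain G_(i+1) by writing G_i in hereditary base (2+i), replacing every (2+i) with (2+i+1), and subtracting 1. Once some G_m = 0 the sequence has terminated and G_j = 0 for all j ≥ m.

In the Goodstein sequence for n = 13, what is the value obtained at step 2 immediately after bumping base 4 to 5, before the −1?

step 0: 13 = 2^(2 + 1) + 2^2 + 1; sub 3 for 2: 3^(3 + 1) + 3^3 + 1; = 109; G_1 = 109−1 = 108
step 1: 108 = 3^(3 + 1) + 3^3; sub 4 for 3: 4^(4 + 1) + 4^4; = 1280; G_2 = 1280−1 = 1279
step 2: 1279 = 4^(4 + 1) + 3·4^3 + 3·4^2 + 3·4 + 3; sub 5 for 4: 5^(5 + 1) + 3·5^3 + 3·5^2 + 3·5 + 3; = 16093; G_3 = 16093−1 = 16092

16093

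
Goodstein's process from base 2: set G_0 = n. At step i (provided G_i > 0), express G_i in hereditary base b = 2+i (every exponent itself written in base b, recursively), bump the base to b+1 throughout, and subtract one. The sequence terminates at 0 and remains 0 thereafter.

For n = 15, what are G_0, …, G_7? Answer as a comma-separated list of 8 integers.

15, 111, 1283, 18752, 326593, 6588344, 150994943, 3524450280

G_0 = 15. HB_2(15) = 2^(2 + 1) + 2^2 + 2 + 1. Bump = 112. G_1 = 111.
G_1 = 111. HB_3(111) = 3^(3 + 1) + 3^3 + 3. Bump = 1284. G_2 = 1283.
G_2 = 1283. HB_4(1283) = 4^(4 + 1) + 4^4 + 3. Bump = 18753. G_3 = 18752.
G_3 = 18752. HB_5(18752) = 5^(5 + 1) + 5^5 + 2. Bump = 326594. G_4 = 326593.
G_4 = 326593. HB_6(326593) = 6^(6 + 1) + 6^6 + 1. Bump = 6588345. G_5 = 6588344.
G_5 = 6588344. HB_7(6588344) = 7^(7 + 1) + 7^7. Bump = 150994944. G_6 = 150994943.
G_6 = 150994943. HB_8(150994943) = 8^(8 + 1) + 7·8^7 + 7·8^6 + 7·8^5 + 7·8^4 + 7·8^3 + 7·8^2 + 7·8 + 7. Bump = 3524450281. G_7 = 3524450280.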